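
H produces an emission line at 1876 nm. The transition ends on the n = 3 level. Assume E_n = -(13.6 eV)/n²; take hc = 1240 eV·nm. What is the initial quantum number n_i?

n_i = 4

The photon energy is ΔE = hc/λ = 1240 / 1876 = 0.6610 eV.
With Z = 1, ΔE = 13.60 × (1/n_f² − 1/n_i²), so 1/n_f² − 1/n_i² = 0.04860.
With n_f = 3: 1/n_i² = 1/9 − 0.04860 = 0.06251, so n_i ≈ 4.00.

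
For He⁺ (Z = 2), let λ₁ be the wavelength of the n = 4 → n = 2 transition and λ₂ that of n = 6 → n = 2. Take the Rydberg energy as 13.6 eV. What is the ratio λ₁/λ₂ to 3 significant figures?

λ ∝ 1/ΔE ∝ 1/(1/n_f² − 1/n_i²), and the Z² and hc factors cancel in the ratio.
λ₁/λ₂ = (1/2² − 1/6²)/(1/2² − 1/4²) = 0.2222/0.1875 = 1.19.

1.19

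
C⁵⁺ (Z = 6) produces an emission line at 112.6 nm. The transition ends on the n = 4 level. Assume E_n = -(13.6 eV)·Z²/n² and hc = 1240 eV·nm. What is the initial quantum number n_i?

The photon energy is ΔE = hc/λ = 1240 / 112.6 = 11.01 eV.
With Z = 6, ΔE = 489.6 × (1/n_f² − 1/n_i²), so 1/n_f² − 1/n_i² = 0.02249.
With n_f = 4: 1/n_i² = 1/16 − 0.02249 = 0.04001, so n_i ≈ 5.00.

n_i = 5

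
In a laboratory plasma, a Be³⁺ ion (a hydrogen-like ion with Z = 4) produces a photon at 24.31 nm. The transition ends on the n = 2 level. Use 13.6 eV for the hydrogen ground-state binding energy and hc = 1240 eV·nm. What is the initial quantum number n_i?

The photon energy is ΔE = hc/λ = 1240 / 24.31 = 51.01 eV.
With Z = 4, ΔE = 217.6 × (1/n_f² − 1/n_i²), so 1/n_f² − 1/n_i² = 0.2344.
With n_f = 2: 1/n_i² = 1/4 − 0.2344 = 0.01559, so n_i ≈ 8.01.

n_i = 8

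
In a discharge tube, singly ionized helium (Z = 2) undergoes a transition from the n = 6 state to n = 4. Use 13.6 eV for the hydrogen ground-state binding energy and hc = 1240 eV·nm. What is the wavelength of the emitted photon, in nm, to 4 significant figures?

For Z = 2 the level energies scale as Z², so the effective Rydberg energy is 13.6 × 4 = 54.40 eV.
ΔE = 54.40 × (1/4² − 1/6²) = 54.40 × 0.03472 = 1.889 eV.
λ = hc/ΔE = 1240 / 1.889 = 656.5 nm.

656.5 nm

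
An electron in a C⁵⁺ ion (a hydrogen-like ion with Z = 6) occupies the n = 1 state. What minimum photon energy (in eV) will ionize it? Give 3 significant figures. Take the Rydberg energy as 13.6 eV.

E_n = −13.6 Z²/n² = −489.6/n² eV for Z = 6.
E_1 = −489.6/1 = −490 eV, so ionization (to E = 0) requires 490 eV.

490 eV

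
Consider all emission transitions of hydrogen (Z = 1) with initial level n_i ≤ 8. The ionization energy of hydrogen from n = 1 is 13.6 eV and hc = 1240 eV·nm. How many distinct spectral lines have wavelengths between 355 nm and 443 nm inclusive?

4

Enumerate all n_i → n_f pairs with 1 ≤ n_f < n_i ≤ 8 and compute λ = 1240 / [13.6·1·(1/n_f² − 1/n_i²)].
Lines falling in [355, 443] nm: 8→2 (389.0 nm), 7→2 (397.1 nm), 6→2 (410.3 nm), 5→2 (434.2 nm).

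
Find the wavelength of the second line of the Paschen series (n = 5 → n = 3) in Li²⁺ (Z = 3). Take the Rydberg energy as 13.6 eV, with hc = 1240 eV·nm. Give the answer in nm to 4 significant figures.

The Paschen series terminates on n_f = 3; the second line has n_i = 3+2 = 5.
ΔE = 122.4 × (1/3² − 1/5²) = 8.704 eV.
λ = 1240 / 8.704 = 142.5 nm.

142.5 nm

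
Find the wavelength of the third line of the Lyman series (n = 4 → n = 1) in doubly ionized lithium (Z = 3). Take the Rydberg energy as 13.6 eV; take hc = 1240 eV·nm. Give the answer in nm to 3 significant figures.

10.8 nm

The Lyman series terminates on n_f = 1; the third line has n_i = 1+3 = 4.
ΔE = 122.4 × (1/1² − 1/4²) = 114.8 eV.
λ = 1240 / 114.8 = 10.8 nm.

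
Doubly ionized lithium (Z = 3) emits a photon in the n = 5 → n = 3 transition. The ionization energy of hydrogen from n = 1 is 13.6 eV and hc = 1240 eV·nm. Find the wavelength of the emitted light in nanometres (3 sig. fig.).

142 nm

For Z = 3 the level energies scale as Z², so the effective Rydberg energy is 13.6 × 9 = 122.4 eV.
ΔE = 122.4 × (1/3² − 1/5²) = 122.4 × 0.07111 = 8.704 eV.
λ = hc/ΔE = 1240 / 8.704 = 142 nm.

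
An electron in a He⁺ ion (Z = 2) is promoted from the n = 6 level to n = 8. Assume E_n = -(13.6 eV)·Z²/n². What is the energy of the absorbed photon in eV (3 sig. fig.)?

The Bohr energies scale as Z², so for Z = 2: E_n = −54.40/n² eV.
E_8 = −54.40/64 = −0.8500 eV and E_6 = −54.40/36 = −1.511 eV.
The photon energy is |E_8 − E_6| = 0.661 eV.

0.661 eV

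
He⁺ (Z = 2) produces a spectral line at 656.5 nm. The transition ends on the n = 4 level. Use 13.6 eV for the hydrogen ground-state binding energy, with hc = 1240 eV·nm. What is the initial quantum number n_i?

The photon energy is ΔE = hc/λ = 1240 / 656.5 = 1.889 eV.
With Z = 2, ΔE = 54.40 × (1/n_f² − 1/n_i²), so 1/n_f² − 1/n_i² = 0.03472.
With n_f = 4: 1/n_i² = 1/16 − 0.03472 = 0.02778, so n_i ≈ 6.00.

n_i = 6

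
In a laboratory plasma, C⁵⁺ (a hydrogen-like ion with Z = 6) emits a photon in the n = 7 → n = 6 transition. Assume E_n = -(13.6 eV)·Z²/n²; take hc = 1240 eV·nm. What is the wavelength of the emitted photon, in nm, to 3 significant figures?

For Z = 6 the level energies scale as Z², so the effective Rydberg energy is 13.6 × 36 = 489.6 eV.
ΔE = 489.6 × (1/6² − 1/7²) = 489.6 × 0.007370 = 3.608 eV.
λ = hc/ΔE = 1240 / 3.608 = 344 nm.

344 nm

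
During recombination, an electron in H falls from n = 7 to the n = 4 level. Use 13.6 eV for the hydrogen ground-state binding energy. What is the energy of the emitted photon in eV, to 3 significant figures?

E_7 = −13.60/49 = −0.2776 eV and E_4 = −13.60/16 = −0.8500 eV.
The photon energy is |E_7 − E_4| = 0.572 eV.

0.572 eV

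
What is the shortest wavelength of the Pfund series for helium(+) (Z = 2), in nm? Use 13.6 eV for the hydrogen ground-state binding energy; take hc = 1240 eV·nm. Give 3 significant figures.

570 nm

The Pfund series has lower level n_f = 5; the series limit corresponds to n_i → ∞.
ΔE_max = 13.6 × 4 / 5² = 2.176 eV.
λ_min = 1240 / 2.176 = 570 nm.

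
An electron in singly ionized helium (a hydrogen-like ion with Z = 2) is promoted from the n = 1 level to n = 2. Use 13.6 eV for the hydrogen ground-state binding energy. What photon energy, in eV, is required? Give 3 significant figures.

The Bohr energies scale as Z², so for Z = 2: E_n = −54.40/n² eV.
E_2 = −54.40/4 = −13.60 eV and E_1 = −54.40/1 = −54.40 eV.
The photon energy is |E_2 − E_1| = 40.8 eV.

40.8 eV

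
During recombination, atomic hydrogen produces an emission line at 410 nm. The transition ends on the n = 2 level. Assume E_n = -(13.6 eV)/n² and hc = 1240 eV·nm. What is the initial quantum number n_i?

The photon energy is ΔE = hc/λ = 1240 / 410 = 3.024 eV.
With Z = 1, ΔE = 13.60 × (1/n_f² − 1/n_i²), so 1/n_f² − 1/n_i² = 0.2224.
With n_f = 2: 1/n_i² = 1/4 − 0.2224 = 0.02762, so n_i ≈ 6.02.

n_i = 6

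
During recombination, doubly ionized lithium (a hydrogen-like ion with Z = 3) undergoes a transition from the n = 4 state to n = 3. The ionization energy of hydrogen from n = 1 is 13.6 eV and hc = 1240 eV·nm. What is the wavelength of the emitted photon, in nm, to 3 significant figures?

208 nm

For Z = 3 the level energies scale as Z², so the effective Rydberg energy is 13.6 × 9 = 122.4 eV.
ΔE = 122.4 × (1/3² − 1/4²) = 122.4 × 0.04861 = 5.950 eV.
λ = hc/ΔE = 1240 / 5.950 = 208 nm.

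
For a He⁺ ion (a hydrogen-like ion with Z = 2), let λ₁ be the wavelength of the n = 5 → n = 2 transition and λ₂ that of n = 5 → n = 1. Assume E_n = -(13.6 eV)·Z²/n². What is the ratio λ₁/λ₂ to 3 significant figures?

4.57

λ ∝ 1/ΔE ∝ 1/(1/n_f² − 1/n_i²), and the Z² and hc factors cancel in the ratio.
λ₁/λ₂ = (1/1² − 1/5²)/(1/2² − 1/5²) = 0.9600/0.2100 = 4.57.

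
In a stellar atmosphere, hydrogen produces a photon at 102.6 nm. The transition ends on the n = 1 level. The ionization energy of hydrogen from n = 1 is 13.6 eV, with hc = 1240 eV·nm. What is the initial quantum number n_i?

n_i = 3

The photon energy is ΔE = hc/λ = 1240 / 102.6 = 12.09 eV.
With Z = 1, ΔE = 13.60 × (1/n_f² − 1/n_i²), so 1/n_f² − 1/n_i² = 0.8887.
With n_f = 1: 1/n_i² = 1/1 − 0.8887 = 0.1113, so n_i ≈ 3.00.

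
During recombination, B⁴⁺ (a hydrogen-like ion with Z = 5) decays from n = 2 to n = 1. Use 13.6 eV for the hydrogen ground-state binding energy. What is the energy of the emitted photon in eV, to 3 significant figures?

255 eV

The Bohr energies scale as Z², so for Z = 5: E_n = −340.0/n² eV.
E_2 = −340.0/4 = −85.00 eV and E_1 = −340.0/1 = −340.0 eV.
The photon energy is |E_2 − E_1| = 255 eV.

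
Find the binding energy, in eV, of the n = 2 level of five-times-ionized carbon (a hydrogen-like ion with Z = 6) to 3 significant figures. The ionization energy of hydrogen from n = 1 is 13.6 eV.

122 eV

E_n = −13.6 Z²/n² = −489.6/n² eV for Z = 6.
E_2 = −489.6/4 = −122 eV, so ionization (to E = 0) requires 122 eV.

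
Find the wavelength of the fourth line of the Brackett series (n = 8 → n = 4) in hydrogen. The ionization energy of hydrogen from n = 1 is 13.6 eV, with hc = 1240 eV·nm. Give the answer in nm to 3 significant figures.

1950 nm

The Brackett series terminates on n_f = 4; the fourth line has n_i = 4+4 = 8.
ΔE = 13.60 × (1/4² − 1/8²) = 0.6375 eV.
λ = 1240 / 0.6375 = 1950 nm.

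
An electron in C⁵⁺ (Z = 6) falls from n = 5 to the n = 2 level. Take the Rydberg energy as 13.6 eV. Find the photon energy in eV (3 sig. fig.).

103 eV

The Bohr energies scale as Z², so for Z = 6: E_n = −489.6/n² eV.
E_5 = −489.6/25 = −19.58 eV and E_2 = −489.6/4 = −122.4 eV.
The photon energy is |E_5 − E_2| = 103 eV.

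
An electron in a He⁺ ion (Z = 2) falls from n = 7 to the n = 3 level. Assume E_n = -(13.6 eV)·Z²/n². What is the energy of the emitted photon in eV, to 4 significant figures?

4.934 eV

The Bohr energies scale as Z², so for Z = 2: E_n = −54.40/n² eV.
E_7 = −54.40/49 = −1.110 eV and E_3 = −54.40/9 = −6.044 eV.
The photon energy is |E_7 − E_3| = 4.934 eV.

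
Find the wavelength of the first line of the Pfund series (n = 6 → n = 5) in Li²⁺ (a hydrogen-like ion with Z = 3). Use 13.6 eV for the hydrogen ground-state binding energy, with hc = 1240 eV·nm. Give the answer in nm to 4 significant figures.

The Pfund series terminates on n_f = 5; the first line has n_i = 5+1 = 6.
ΔE = 122.4 × (1/5² − 1/6²) = 1.496 eV.
λ = 1240 / 1.496 = 828.9 nm.

828.9 nm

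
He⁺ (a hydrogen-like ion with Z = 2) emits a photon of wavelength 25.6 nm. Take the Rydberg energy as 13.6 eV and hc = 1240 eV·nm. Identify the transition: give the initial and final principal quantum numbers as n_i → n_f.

The photon energy is ΔE = hc/λ = 1240 / 25.6 = 48.44 eV.
With Z = 2, ΔE = 54.40 × (1/n_f² − 1/n_i²), so 1/n_f² − 1/n_i² = 0.8904.
Trying n_f = 1 gives 1/n_i² = 0.1096, i.e. n_i ≈ 3; this pair matches.

n_i = 3, n_f = 1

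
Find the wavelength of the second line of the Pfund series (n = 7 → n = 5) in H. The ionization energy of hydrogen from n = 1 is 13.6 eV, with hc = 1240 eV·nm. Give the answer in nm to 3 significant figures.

The Pfund series terminates on n_f = 5; the second line has n_i = 5+2 = 7.
ΔE = 13.60 × (1/5² − 1/7²) = 0.2664 eV.
λ = 1240 / 0.2664 = 4650 nm.

4650 nm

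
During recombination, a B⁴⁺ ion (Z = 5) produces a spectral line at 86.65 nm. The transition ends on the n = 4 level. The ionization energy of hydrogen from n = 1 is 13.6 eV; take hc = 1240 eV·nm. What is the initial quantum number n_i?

n_i = 7

The photon energy is ΔE = hc/λ = 1240 / 86.65 = 14.31 eV.
With Z = 5, ΔE = 340.0 × (1/n_f² − 1/n_i²), so 1/n_f² − 1/n_i² = 0.04209.
With n_f = 4: 1/n_i² = 1/16 − 0.04209 = 0.02041, so n_i ≈ 7.00.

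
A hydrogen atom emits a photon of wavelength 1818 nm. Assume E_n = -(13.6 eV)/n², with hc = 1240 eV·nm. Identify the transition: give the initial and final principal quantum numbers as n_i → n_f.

n_i = 9, n_f = 4

The photon energy is ΔE = hc/λ = 1240 / 1818 = 0.6821 eV.
With Z = 1, ΔE = 13.60 × (1/n_f² − 1/n_i²), so 1/n_f² − 1/n_i² = 0.05015.
Trying n_f = 4 gives 1/n_i² = 0.01235, i.e. n_i ≈ 9; this pair matches.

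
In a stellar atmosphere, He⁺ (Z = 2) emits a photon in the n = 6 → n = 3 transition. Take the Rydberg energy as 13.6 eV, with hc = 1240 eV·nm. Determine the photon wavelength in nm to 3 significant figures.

For Z = 2 the level energies scale as Z², so the effective Rydberg energy is 13.6 × 4 = 54.40 eV.
ΔE = 54.40 × (1/3² − 1/6²) = 54.40 × 0.08333 = 4.533 eV.
λ = hc/ΔE = 1240 / 4.533 = 274 nm.

274 nm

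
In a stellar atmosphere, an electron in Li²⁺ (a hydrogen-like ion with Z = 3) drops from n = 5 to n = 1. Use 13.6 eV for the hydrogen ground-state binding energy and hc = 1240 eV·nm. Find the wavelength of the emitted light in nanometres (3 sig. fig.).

10.6 nm

For Z = 3 the level energies scale as Z², so the effective Rydberg energy is 13.6 × 9 = 122.4 eV.
ΔE = 122.4 × (1/1² − 1/5²) = 122.4 × 0.9600 = 117.5 eV.
λ = hc/ΔE = 1240 / 117.5 = 10.6 nm.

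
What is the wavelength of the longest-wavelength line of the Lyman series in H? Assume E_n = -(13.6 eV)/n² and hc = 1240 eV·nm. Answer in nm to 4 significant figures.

The Lyman series terminates on n_f = 1; the first line has n_i = 1+1 = 2.
ΔE = 13.60 × (1/1² − 1/2²) = 10.20 eV.
λ = 1240 / 10.20 = 121.6 nm.

121.6 nm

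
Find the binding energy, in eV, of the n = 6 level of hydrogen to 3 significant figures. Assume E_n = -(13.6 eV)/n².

E_6 = −13.60/36 = −0.378 eV, so ionization (to E = 0) requires 0.378 eV.

0.378 eV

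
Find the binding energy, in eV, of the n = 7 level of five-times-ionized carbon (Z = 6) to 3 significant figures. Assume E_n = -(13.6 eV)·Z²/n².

E_n = −13.6 Z²/n² = −489.6/n² eV for Z = 6.
E_7 = −489.6/49 = −9.99 eV, so ionization (to E = 0) requires 9.99 eV.

9.99 eV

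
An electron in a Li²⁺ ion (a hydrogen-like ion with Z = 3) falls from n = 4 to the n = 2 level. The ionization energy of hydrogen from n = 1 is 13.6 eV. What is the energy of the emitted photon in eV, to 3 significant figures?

The Bohr energies scale as Z², so for Z = 3: E_n = −122.4/n² eV.
E_4 = −122.4/16 = −7.650 eV and E_2 = −122.4/4 = −30.60 eV.
The photon energy is |E_4 − E_2| = 23.0 eV.

23.0 eV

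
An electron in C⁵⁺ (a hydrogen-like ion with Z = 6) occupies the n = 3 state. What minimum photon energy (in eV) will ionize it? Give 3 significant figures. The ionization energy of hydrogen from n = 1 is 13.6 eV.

54.4 eV

E_n = −13.6 Z²/n² = −489.6/n² eV for Z = 6.
E_3 = −489.6/9 = −54.4 eV, so ionization (to E = 0) requires 54.4 eV.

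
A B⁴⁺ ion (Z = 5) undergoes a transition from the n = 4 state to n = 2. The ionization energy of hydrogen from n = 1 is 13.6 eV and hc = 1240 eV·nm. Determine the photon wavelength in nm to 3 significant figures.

19.5 nm

For Z = 5 the level energies scale as Z², so the effective Rydberg energy is 13.6 × 25 = 340.0 eV.
ΔE = 340.0 × (1/2² − 1/4²) = 340.0 × 0.1875 = 63.75 eV.
λ = hc/ΔE = 1240 / 63.75 = 19.5 nm.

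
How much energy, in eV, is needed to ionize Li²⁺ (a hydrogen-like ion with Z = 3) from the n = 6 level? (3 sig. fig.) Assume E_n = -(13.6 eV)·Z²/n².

E_n = −13.6 Z²/n² = −122.4/n² eV for Z = 3.
E_6 = −122.4/36 = −3.40 eV, so ionization (to E = 0) requires 3.40 eV.

3.40 eV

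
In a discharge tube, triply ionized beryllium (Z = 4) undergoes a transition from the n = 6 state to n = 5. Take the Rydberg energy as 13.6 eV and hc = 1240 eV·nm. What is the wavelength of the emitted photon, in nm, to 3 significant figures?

For Z = 4 the level energies scale as Z², so the effective Rydberg energy is 13.6 × 16 = 217.6 eV.
ΔE = 217.6 × (1/5² − 1/6²) = 217.6 × 0.01222 = 2.660 eV.
λ = hc/ΔE = 1240 / 2.660 = 466 nm.

466 nm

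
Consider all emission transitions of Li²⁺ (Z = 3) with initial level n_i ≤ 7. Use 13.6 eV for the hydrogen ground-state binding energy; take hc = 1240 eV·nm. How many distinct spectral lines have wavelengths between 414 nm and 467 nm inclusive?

1

Enumerate all n_i → n_f pairs with 1 ≤ n_f < n_i ≤ 7 and compute λ = 1240 / [13.6·9·(1/n_f² − 1/n_i²)].
Lines falling in [414, 467] nm: 5→4 (450.3 nm).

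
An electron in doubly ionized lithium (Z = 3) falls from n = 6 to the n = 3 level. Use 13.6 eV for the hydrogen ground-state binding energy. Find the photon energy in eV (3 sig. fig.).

10.2 eV

The Bohr energies scale as Z², so for Z = 3: E_n = −122.4/n² eV.
E_6 = −122.4/36 = −3.400 eV and E_3 = −122.4/9 = −13.60 eV.
The photon energy is |E_6 − E_3| = 10.2 eV.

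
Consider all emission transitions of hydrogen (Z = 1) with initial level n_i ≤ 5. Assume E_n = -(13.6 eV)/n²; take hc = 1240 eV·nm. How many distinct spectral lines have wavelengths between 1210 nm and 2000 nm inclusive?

2

Enumerate all n_i → n_f pairs with 1 ≤ n_f < n_i ≤ 5 and compute λ = 1240 / [13.6·1·(1/n_f² − 1/n_i²)].
Lines falling in [1210, 2000] nm: 5→3 (1282 nm), 4→3 (1876 nm).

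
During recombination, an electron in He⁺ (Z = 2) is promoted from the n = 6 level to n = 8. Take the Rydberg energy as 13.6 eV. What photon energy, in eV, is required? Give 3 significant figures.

The Bohr energies scale as Z², so for Z = 2: E_n = −54.40/n² eV.
E_8 = −54.40/64 = −0.8500 eV and E_6 = −54.40/36 = −1.511 eV.
The photon energy is |E_8 − E_6| = 0.661 eV.

0.661 eV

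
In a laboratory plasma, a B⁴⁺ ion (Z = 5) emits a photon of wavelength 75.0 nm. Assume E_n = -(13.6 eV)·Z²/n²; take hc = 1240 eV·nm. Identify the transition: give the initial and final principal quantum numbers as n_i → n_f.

The photon energy is ΔE = hc/λ = 1240 / 75.0 = 16.53 eV.
With Z = 5, ΔE = 340.0 × (1/n_f² − 1/n_i²), so 1/n_f² − 1/n_i² = 0.04863.
Trying n_f = 3 gives 1/n_i² = 0.06248, i.e. n_i ≈ 4; this pair matches.

n_i = 4, n_f = 3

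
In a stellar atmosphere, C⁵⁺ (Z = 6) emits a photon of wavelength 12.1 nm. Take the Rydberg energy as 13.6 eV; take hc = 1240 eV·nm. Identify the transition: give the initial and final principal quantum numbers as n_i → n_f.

n_i = 5, n_f = 2

The photon energy is ΔE = hc/λ = 1240 / 12.1 = 102.5 eV.
With Z = 6, ΔE = 489.6 × (1/n_f² − 1/n_i²), so 1/n_f² − 1/n_i² = 0.2093.
Trying n_f = 2 gives 1/n_i² = 0.04069, i.e. n_i ≈ 5; this pair matches.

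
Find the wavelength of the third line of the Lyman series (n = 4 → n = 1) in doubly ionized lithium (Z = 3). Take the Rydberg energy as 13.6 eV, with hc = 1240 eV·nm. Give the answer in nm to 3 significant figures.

10.8 nm

The Lyman series terminates on n_f = 1; the third line has n_i = 1+3 = 4.
ΔE = 122.4 × (1/1² − 1/4²) = 114.8 eV.
λ = 1240 / 114.8 = 10.8 nm.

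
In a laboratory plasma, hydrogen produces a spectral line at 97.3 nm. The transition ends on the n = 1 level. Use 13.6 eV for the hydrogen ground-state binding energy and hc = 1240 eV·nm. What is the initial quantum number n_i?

The photon energy is ΔE = hc/λ = 1240 / 97.3 = 12.74 eV.
With Z = 1, ΔE = 13.60 × (1/n_f² − 1/n_i²), so 1/n_f² − 1/n_i² = 0.9371.
With n_f = 1: 1/n_i² = 1/1 − 0.9371 = 0.06293, so n_i ≈ 3.99.

n_i = 4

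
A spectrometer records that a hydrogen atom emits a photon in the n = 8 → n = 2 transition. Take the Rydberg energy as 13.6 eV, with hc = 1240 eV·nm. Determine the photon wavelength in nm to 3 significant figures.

389 nm

ΔE = 13.60 × (1/2² − 1/8²) = 13.60 × 0.2344 = 3.188 eV.
λ = hc/ΔE = 1240 / 3.188 = 389 nm.
This line belongs to the Balmer series.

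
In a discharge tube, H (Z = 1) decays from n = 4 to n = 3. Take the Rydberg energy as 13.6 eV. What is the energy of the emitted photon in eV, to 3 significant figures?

0.661 eV

E_4 = −13.60/16 = −0.8500 eV and E_3 = −13.60/9 = −1.511 eV.
The photon energy is |E_4 − E_3| = 0.661 eV.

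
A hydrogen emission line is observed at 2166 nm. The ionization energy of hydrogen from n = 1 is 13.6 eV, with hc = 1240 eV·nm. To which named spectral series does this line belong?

Brackett

ΔE = 1240/2166 = 0.5725 eV.
This matches 13.6 × (1/4² − 1/7²), so n_f = 4: the Brackett series.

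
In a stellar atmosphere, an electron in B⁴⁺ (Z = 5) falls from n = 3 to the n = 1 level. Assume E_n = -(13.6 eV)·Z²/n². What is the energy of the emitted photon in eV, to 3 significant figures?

302 eV

The Bohr energies scale as Z², so for Z = 5: E_n = −340.0/n² eV.
E_3 = −340.0/9 = −37.78 eV and E_1 = −340.0/1 = −340.0 eV.
The photon energy is |E_3 − E_1| = 302 eV.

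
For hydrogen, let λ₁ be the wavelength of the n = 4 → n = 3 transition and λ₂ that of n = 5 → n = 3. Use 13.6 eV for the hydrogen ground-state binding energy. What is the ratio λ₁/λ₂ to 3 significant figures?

λ ∝ 1/ΔE ∝ 1/(1/n_f² − 1/n_i²), and the Z² and hc factors cancel in the ratio.
λ₁/λ₂ = (1/3² − 1/5²)/(1/3² − 1/4²) = 0.07111/0.04861 = 1.46.

1.46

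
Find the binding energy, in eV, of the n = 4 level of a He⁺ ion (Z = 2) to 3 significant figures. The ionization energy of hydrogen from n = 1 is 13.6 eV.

3.40 eV

E_n = −13.6 Z²/n² = −54.40/n² eV for Z = 2.
E_4 = −54.40/16 = −3.40 eV, so ionization (to E = 0) requires 3.40 eV.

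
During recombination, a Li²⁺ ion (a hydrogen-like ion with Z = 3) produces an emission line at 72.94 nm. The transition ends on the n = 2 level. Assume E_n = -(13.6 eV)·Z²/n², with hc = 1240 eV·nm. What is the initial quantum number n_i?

n_i = 3

The photon energy is ΔE = hc/λ = 1240 / 72.94 = 17.00 eV.
With Z = 3, ΔE = 122.4 × (1/n_f² − 1/n_i²), so 1/n_f² − 1/n_i² = 0.1389.
With n_f = 2: 1/n_i² = 1/4 − 0.1389 = 0.1111, so n_i ≈ 3.00.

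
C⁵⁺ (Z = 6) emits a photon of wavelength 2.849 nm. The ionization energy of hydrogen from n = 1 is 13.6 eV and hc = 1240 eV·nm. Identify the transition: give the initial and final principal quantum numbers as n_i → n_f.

n_i = 3, n_f = 1

The photon energy is ΔE = hc/λ = 1240 / 2.849 = 435.2 eV.
With Z = 6, ΔE = 489.6 × (1/n_f² − 1/n_i²), so 1/n_f² − 1/n_i² = 0.8890.
Trying n_f = 1 gives 1/n_i² = 0.1110, i.e. n_i ≈ 3; this pair matches.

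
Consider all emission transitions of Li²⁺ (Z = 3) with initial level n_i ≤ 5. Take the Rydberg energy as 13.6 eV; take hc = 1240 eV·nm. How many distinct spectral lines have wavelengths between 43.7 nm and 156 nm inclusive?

4

Enumerate all n_i → n_f pairs with 1 ≤ n_f < n_i ≤ 5 and compute λ = 1240 / [13.6·9·(1/n_f² − 1/n_i²)].
Lines falling in [43.7, 156] nm: 5→2 (48.24 nm), 4→2 (54.03 nm), 3→2 (72.94 nm), 5→3 (142.5 nm).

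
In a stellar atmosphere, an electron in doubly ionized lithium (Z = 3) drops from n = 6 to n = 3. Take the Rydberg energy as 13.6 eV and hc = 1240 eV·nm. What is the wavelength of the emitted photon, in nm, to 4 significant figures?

For Z = 3 the level energies scale as Z², so the effective Rydberg energy is 13.6 × 9 = 122.4 eV.
ΔE = 122.4 × (1/3² − 1/6²) = 122.4 × 0.08333 = 10.20 eV.
λ = hc/ΔE = 1240 / 10.20 = 121.6 nm.

121.6 nm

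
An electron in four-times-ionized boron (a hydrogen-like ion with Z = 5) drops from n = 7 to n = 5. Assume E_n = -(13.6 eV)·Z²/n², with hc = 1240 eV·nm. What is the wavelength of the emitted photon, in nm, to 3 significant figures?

For Z = 5 the level energies scale as Z², so the effective Rydberg energy is 13.6 × 25 = 340.0 eV.
ΔE = 340.0 × (1/5² − 1/7²) = 340.0 × 0.01959 = 6.661 eV.
λ = hc/ΔE = 1240 / 6.661 = 186 nm.

186 nm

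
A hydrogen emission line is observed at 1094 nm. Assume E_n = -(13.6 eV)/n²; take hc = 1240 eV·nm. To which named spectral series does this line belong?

Paschen

ΔE = 1240/1094 = 1.133 eV.
This matches 13.6 × (1/3² − 1/6²), so n_f = 3: the Paschen series.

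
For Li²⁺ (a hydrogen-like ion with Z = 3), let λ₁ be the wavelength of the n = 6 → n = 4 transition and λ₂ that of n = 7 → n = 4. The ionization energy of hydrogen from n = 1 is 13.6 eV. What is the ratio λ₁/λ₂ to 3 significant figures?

1.21

λ ∝ 1/ΔE ∝ 1/(1/n_f² − 1/n_i²), and the Z² and hc factors cancel in the ratio.
λ₁/λ₂ = (1/4² − 1/7²)/(1/4² − 1/6²) = 0.04209/0.03472 = 1.21.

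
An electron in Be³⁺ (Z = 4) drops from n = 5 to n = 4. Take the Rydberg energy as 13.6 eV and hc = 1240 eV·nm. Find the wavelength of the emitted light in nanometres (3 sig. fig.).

For Z = 4 the level energies scale as Z², so the effective Rydberg energy is 13.6 × 16 = 217.6 eV.
ΔE = 217.6 × (1/4² − 1/5²) = 217.6 × 0.02250 = 4.896 eV.
λ = hc/ΔE = 1240 / 4.896 = 253 nm.

253 nm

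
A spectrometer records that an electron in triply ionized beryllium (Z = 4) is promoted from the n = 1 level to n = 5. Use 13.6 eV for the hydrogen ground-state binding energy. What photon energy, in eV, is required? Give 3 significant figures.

The Bohr energies scale as Z², so for Z = 4: E_n = −217.6/n² eV.
E_5 = −217.6/25 = −8.704 eV and E_1 = −217.6/1 = −217.6 eV.
The photon energy is |E_5 − E_1| = 209 eV.

209 eV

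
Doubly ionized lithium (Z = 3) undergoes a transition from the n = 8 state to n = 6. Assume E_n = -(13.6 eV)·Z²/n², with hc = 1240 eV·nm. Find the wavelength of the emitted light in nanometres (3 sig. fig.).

For Z = 3 the level energies scale as Z², so the effective Rydberg energy is 13.6 × 9 = 122.4 eV.
ΔE = 122.4 × (1/6² − 1/8²) = 122.4 × 0.01215 = 1.488 eV.
λ = hc/ΔE = 1240 / 1.488 = 834 nm.

834 nm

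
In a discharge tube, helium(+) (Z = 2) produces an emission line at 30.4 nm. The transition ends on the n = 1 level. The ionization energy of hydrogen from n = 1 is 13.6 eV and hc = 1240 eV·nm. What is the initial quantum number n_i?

The photon energy is ΔE = hc/λ = 1240 / 30.4 = 40.79 eV.
With Z = 2, ΔE = 54.40 × (1/n_f² − 1/n_i²), so 1/n_f² − 1/n_i² = 0.7498.
With n_f = 1: 1/n_i² = 1/1 − 0.7498 = 0.2502, so n_i ≈ 2.00.

n_i = 2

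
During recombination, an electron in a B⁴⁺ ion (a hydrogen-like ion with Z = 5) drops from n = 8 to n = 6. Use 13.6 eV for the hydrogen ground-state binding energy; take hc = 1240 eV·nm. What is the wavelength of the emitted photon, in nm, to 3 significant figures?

300 nm

For Z = 5 the level energies scale as Z², so the effective Rydberg energy is 13.6 × 25 = 340.0 eV.
ΔE = 340.0 × (1/6² − 1/8²) = 340.0 × 0.01215 = 4.132 eV.
λ = hc/ΔE = 1240 / 4.132 = 300 nm.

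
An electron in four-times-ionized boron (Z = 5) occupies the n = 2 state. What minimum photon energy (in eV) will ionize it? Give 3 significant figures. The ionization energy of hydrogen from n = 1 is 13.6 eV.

85.0 eV

E_n = −13.6 Z²/n² = −340.0/n² eV for Z = 5.
E_2 = −340.0/4 = −85.0 eV, so ionization (to E = 0) requires 85.0 eV.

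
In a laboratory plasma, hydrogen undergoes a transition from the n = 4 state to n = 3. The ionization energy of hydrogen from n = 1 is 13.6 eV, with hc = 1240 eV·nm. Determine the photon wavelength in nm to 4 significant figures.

ΔE = 13.60 × (1/3² − 1/4²) = 13.60 × 0.04861 = 0.6611 eV.
λ = hc/ΔE = 1240 / 0.6611 = 1876 nm.

1876 nm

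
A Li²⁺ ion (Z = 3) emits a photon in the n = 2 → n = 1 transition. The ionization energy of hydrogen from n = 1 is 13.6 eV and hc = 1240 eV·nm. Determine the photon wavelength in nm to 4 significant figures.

For Z = 3 the level energies scale as Z², so the effective Rydberg energy is 13.6 × 9 = 122.4 eV.
ΔE = 122.4 × (1/1² − 1/2²) = 122.4 × 0.7500 = 91.80 eV.
λ = hc/ΔE = 1240 / 91.80 = 13.51 nm.

13.51 nm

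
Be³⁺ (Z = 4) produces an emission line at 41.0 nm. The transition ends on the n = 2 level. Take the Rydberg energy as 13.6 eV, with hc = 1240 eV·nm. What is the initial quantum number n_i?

n_i = 3

The photon energy is ΔE = hc/λ = 1240 / 41.0 = 30.24 eV.
With Z = 4, ΔE = 217.6 × (1/n_f² − 1/n_i²), so 1/n_f² − 1/n_i² = 0.1390.
With n_f = 2: 1/n_i² = 1/4 − 0.1390 = 0.1110, so n_i ≈ 3.00.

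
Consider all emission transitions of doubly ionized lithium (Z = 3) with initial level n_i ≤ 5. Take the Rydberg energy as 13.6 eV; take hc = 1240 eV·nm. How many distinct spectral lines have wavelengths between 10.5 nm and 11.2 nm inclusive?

Enumerate all n_i → n_f pairs with 1 ≤ n_f < n_i ≤ 5 and compute λ = 1240 / [13.6·9·(1/n_f² − 1/n_i²)].
Lines falling in [10.5, 11.2] nm: 5→1 (10.55 nm), 4→1 (10.81 nm).

2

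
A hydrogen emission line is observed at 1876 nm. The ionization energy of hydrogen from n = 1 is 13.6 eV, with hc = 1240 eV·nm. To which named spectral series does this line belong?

Paschen

ΔE = 1240/1876 = 0.6610 eV.
This matches 13.6 × (1/3² − 1/4²), so n_f = 3: the Paschen series.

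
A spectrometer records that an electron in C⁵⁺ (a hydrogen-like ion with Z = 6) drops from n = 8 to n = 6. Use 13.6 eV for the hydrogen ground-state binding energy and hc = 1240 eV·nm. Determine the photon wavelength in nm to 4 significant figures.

208.4 nm

For Z = 6 the level energies scale as Z², so the effective Rydberg energy is 13.6 × 36 = 489.6 eV.
ΔE = 489.6 × (1/6² − 1/8²) = 489.6 × 0.01215 = 5.950 eV.
λ = hc/ΔE = 1240 / 5.950 = 208.4 nm.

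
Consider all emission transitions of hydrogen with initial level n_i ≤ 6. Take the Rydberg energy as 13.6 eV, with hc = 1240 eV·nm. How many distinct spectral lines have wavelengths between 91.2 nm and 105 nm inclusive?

Enumerate all n_i → n_f pairs with 1 ≤ n_f < n_i ≤ 6 and compute λ = 1240 / [13.6·1·(1/n_f² − 1/n_i²)].
Lines falling in [91.2, 105] nm: 6→1 (93.78 nm), 5→1 (94.98 nm), 4→1 (97.25 nm), 3→1 (102.6 nm).

4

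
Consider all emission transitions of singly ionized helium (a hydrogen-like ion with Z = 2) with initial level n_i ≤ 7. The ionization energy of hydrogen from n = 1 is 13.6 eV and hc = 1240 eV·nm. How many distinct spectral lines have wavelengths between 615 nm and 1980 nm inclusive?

4

Enumerate all n_i → n_f pairs with 1 ≤ n_f < n_i ≤ 7 and compute λ = 1240 / [13.6·4·(1/n_f² − 1/n_i²)].
Lines falling in [615, 1980] nm: 6→4 (656.5 nm), 5→4 (1013 nm), 7→5 (1163 nm), 6→5 (1865 nm).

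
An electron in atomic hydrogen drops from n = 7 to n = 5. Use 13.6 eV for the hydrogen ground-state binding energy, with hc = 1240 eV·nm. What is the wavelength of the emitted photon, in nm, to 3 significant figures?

ΔE = 13.60 × (1/5² − 1/7²) = 13.60 × 0.01959 = 0.2664 eV.
λ = hc/ΔE = 1240 / 0.2664 = 4650 nm.
This line belongs to the Pfund series.

4650 nm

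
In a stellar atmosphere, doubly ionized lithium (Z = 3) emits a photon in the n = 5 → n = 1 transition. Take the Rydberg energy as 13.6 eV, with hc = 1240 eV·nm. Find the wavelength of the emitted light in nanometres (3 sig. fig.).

For Z = 3 the level energies scale as Z², so the effective Rydberg energy is 13.6 × 9 = 122.4 eV.
ΔE = 122.4 × (1/1² − 1/5²) = 122.4 × 0.9600 = 117.5 eV.
λ = hc/ΔE = 1240 / 117.5 = 10.6 nm.

10.6 nm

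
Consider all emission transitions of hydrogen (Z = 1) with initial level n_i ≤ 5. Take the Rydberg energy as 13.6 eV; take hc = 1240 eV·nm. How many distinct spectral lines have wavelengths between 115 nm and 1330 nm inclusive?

Enumerate all n_i → n_f pairs with 1 ≤ n_f < n_i ≤ 5 and compute λ = 1240 / [13.6·1·(1/n_f² − 1/n_i²)].
Lines falling in [115, 1330] nm: 2→1 (121.6 nm), 5→2 (434.2 nm), 4→2 (486.3 nm), 3→2 (656.5 nm), 5→3 (1282 nm).

5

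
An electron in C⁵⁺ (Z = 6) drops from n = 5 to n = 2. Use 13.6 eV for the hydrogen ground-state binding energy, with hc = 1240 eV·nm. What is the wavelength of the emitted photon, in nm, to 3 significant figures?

For Z = 6 the level energies scale as Z², so the effective Rydberg energy is 13.6 × 36 = 489.6 eV.
ΔE = 489.6 × (1/2² − 1/5²) = 489.6 × 0.2100 = 102.8 eV.
λ = hc/ΔE = 1240 / 102.8 = 12.1 nm.

12.1 nm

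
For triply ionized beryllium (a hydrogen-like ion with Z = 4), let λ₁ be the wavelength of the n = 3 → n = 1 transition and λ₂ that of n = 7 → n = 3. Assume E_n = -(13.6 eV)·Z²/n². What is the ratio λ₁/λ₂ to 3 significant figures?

0.102

λ ∝ 1/ΔE ∝ 1/(1/n_f² − 1/n_i²), and the Z² and hc factors cancel in the ratio.
λ₁/λ₂ = (1/3² − 1/7²)/(1/1² − 1/3²) = 0.09070/0.8889 = 0.102.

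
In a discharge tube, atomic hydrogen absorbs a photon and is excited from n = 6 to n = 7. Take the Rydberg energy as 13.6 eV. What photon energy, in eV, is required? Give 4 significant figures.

E_7 = −13.60/49 = −0.2776 eV and E_6 = −13.60/36 = −0.3778 eV.
The photon energy is |E_7 − E_6| = 0.1002 eV.

0.1002 eV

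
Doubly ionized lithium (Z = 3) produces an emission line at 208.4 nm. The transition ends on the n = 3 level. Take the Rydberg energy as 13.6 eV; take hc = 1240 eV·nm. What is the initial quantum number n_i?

The photon energy is ΔE = hc/λ = 1240 / 208.4 = 5.950 eV.
With Z = 3, ΔE = 122.4 × (1/n_f² − 1/n_i²), so 1/n_f² − 1/n_i² = 0.04861.
With n_f = 3: 1/n_i² = 1/9 − 0.04861 = 0.06250, so n_i ≈ 4.00.

n_i = 4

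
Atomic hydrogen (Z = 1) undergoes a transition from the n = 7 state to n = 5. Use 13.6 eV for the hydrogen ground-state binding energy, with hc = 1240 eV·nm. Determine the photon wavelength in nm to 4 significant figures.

4654 nm

ΔE = 13.60 × (1/5² − 1/7²) = 13.60 × 0.01959 = 0.2664 eV.
λ = hc/ΔE = 1240 / 0.2664 = 4654 nm.
This line belongs to the Pfund series.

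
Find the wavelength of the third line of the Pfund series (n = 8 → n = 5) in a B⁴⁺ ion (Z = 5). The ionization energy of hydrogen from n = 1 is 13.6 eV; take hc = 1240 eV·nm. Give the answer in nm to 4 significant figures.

The Pfund series terminates on n_f = 5; the third line has n_i = 5+3 = 8.
ΔE = 340.0 × (1/5² − 1/8²) = 8.288 eV.
λ = 1240 / 8.288 = 149.6 nm.

149.6 nm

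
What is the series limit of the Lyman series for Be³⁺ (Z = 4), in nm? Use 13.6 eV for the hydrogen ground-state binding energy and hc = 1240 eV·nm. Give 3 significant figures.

5.70 nm

The Lyman series has lower level n_f = 1; the series limit corresponds to n_i → ∞.
ΔE_max = 13.6 × 16 / 1² = 217.6 eV.
λ_min = 1240 / 217.6 = 5.70 nm.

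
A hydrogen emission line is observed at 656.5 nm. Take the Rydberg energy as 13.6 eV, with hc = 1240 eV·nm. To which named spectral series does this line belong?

Balmer

ΔE = 1240/656.5 = 1.889 eV.
This matches 13.6 × (1/2² − 1/3²), so n_f = 2: the Balmer series.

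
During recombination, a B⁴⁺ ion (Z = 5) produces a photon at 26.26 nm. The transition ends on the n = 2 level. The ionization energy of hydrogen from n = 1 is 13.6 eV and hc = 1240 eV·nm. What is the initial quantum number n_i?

The photon energy is ΔE = hc/λ = 1240 / 26.26 = 47.22 eV.
With Z = 5, ΔE = 340.0 × (1/n_f² − 1/n_i²), so 1/n_f² − 1/n_i² = 0.1389.
With n_f = 2: 1/n_i² = 1/4 − 0.1389 = 0.1111, so n_i ≈ 3.00.

n_i = 3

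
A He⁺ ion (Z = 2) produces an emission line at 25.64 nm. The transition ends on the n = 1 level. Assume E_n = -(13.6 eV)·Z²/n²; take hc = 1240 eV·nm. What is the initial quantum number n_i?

The photon energy is ΔE = hc/λ = 1240 / 25.64 = 48.36 eV.
With Z = 2, ΔE = 54.40 × (1/n_f² − 1/n_i²), so 1/n_f² − 1/n_i² = 0.8890.
With n_f = 1: 1/n_i² = 1/1 − 0.8890 = 0.1110, so n_i ≈ 3.00.

n_i = 3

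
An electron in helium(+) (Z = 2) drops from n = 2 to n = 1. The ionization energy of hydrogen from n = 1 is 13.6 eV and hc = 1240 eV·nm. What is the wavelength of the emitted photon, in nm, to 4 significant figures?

30.39 nm

For Z = 2 the level energies scale as Z², so the effective Rydberg energy is 13.6 × 4 = 54.40 eV.
ΔE = 54.40 × (1/1² − 1/2²) = 54.40 × 0.7500 = 40.80 eV.
λ = hc/ΔE = 1240 / 40.80 = 30.39 nm.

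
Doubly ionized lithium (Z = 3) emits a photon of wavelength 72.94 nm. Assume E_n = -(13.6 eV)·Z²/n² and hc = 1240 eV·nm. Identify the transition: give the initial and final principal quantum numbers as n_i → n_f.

The photon energy is ΔE = hc/λ = 1240 / 72.94 = 17.00 eV.
With Z = 3, ΔE = 122.4 × (1/n_f² − 1/n_i²), so 1/n_f² − 1/n_i² = 0.1389.
Trying n_f = 2 gives 1/n_i² = 0.1111, i.e. n_i ≈ 3; this pair matches.

n_i = 3, n_f = 2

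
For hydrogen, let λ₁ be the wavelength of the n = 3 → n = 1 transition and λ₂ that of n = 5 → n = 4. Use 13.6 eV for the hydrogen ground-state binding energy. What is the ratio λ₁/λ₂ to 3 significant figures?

λ ∝ 1/ΔE ∝ 1/(1/n_f² − 1/n_i²), and the Z² and hc factors cancel in the ratio.
λ₁/λ₂ = (1/4² − 1/5²)/(1/1² − 1/3²) = 0.02250/0.8889 = 0.0253.

0.0253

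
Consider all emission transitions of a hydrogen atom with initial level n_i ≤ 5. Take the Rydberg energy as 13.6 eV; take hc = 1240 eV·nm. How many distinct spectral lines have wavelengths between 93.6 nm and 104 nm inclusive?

3

Enumerate all n_i → n_f pairs with 1 ≤ n_f < n_i ≤ 5 and compute λ = 1240 / [13.6·1·(1/n_f² − 1/n_i²)].
Lines falling in [93.6, 104] nm: 5→1 (94.98 nm), 4→1 (97.25 nm), 3→1 (102.6 nm).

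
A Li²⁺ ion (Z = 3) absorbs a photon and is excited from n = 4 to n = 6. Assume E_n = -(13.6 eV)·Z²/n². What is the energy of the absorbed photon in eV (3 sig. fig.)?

The Bohr energies scale as Z², so for Z = 3: E_n = −122.4/n² eV.
E_6 = −122.4/36 = −3.400 eV and E_4 = −122.4/16 = −7.650 eV.
The photon energy is |E_6 − E_4| = 4.25 eV.

4.25 eV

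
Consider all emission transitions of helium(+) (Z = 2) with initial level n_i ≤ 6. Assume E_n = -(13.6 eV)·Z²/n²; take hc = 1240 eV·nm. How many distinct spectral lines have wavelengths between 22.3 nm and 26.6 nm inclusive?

4

Enumerate all n_i → n_f pairs with 1 ≤ n_f < n_i ≤ 6 and compute λ = 1240 / [13.6·4·(1/n_f² − 1/n_i²)].
Lines falling in [22.3, 26.6] nm: 6→1 (23.45 nm), 5→1 (23.74 nm), 4→1 (24.31 nm), 3→1 (25.64 nm).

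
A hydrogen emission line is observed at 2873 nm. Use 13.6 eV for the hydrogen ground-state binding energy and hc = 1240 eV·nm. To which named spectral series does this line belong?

Pfund

ΔE = 1240/2873 = 0.4316 eV.
This matches 13.6 × (1/5² − 1/11²), so n_f = 5: the Pfund series.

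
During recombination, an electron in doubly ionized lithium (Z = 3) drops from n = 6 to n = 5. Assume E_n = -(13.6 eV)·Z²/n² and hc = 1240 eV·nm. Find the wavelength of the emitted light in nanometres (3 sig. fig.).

For Z = 3 the level energies scale as Z², so the effective Rydberg energy is 13.6 × 9 = 122.4 eV.
ΔE = 122.4 × (1/5² − 1/6²) = 122.4 × 0.01222 = 1.496 eV.
λ = hc/ΔE = 1240 / 1.496 = 829 nm.

829 nm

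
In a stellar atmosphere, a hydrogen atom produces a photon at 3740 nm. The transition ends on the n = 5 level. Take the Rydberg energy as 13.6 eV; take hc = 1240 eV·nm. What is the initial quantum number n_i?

n_i = 8

The photon energy is ΔE = hc/λ = 1240 / 3740 = 0.3316 eV.
With Z = 1, ΔE = 13.60 × (1/n_f² − 1/n_i²), so 1/n_f² − 1/n_i² = 0.02438.
With n_f = 5: 1/n_i² = 1/25 − 0.02438 = 0.01562, so n_i ≈ 8.00.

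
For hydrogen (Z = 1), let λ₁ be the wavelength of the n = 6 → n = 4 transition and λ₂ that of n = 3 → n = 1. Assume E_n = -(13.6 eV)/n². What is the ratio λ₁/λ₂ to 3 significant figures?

λ ∝ 1/ΔE ∝ 1/(1/n_f² − 1/n_i²), and the Z² and hc factors cancel in the ratio.
λ₁/λ₂ = (1/1² − 1/3²)/(1/4² − 1/6²) = 0.8889/0.03472 = 25.6.

25.6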